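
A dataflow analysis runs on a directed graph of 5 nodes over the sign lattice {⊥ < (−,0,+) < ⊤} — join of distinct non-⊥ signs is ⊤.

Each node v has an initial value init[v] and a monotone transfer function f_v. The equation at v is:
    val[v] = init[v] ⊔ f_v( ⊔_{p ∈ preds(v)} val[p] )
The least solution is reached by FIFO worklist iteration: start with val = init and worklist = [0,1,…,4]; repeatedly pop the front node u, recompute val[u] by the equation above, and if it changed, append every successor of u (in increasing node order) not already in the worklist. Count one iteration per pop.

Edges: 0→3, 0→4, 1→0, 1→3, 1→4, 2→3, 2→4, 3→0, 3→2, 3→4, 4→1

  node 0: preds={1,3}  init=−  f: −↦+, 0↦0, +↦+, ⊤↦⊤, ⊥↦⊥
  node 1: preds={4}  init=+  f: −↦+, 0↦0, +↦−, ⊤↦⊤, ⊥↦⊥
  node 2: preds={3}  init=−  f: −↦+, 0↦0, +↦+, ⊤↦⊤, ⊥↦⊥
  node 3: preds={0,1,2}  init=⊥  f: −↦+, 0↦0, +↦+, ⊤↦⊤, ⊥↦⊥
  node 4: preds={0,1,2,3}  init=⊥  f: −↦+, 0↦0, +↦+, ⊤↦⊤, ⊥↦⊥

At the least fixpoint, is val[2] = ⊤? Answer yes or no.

Iteration log — 11 steps:
  step 1. node 0  ⊔preds=+  new=⊤  old=−  +wl: 
  step 2. node 1  ⊔preds=⊥  new=+  stable
  step 3. node 2  ⊔preds=⊥  new=−  stable
  step 4. node 3  ⊔preds=⊤  new=⊤  old=⊥  +wl: 0,2
  step 5. node 4  ⊔preds=⊤  new=⊤  old=⊥  +wl: 1
  step 6. node 0  ⊔preds=⊤  new=⊤  stable
  step 7. node 2  ⊔preds=⊤  new=⊤  old=−  +wl: 3,4
  step 8. node 1  ⊔preds=⊤  new=⊤  old=+  +wl: 0
  step 9. node 3  ⊔preds=⊤  new=⊤  stable
  step 10. node 4  ⊔preds=⊤  new=⊤  stable
  step 11. node 0  ⊔preds=⊤  new=⊤  stable

Least fixpoint reached:
  node 0: ⊤
  node 1: ⊤
  node 2: ⊤
  node 3: ⊤
  node 4: ⊤

yes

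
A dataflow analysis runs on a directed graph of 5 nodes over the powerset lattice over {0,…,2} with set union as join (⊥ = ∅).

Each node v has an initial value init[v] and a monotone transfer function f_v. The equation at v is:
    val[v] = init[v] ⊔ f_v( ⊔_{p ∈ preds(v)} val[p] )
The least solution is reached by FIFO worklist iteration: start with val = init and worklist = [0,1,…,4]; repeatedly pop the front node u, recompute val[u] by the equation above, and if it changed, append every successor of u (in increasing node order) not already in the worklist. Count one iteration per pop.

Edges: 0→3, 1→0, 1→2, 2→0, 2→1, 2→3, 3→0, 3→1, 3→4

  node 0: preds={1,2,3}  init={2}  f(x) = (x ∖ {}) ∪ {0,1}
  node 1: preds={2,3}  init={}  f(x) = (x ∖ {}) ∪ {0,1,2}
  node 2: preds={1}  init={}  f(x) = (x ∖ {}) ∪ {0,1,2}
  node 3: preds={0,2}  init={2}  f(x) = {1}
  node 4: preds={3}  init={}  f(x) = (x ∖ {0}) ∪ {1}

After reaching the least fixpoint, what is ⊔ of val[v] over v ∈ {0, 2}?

Worklist (7 pops):
  #1 pop 0: in={2} → {0,1,2} (was {2}); enqueue []
  #2 pop 1: in={2} → {0,1,2} (was {}); enqueue [0]
  #3 pop 2: in={0,1,2} → {0,1,2} (was {}); enqueue [1]
  #4 pop 3: in={0,1,2} → {1,2} (was {2}); enqueue []
  #5 pop 4: in={1,2} → {1,2} (was {}); enqueue []
  #6 pop 0: in={0,1,2} → {0,1,2} (no change)
  #7 pop 1: in={0,1,2} → {0,1,2} (no change)

Fixpoint:
  val[0] = {0,1,2}
  val[1] = {0,1,2}
  val[2] = {0,1,2}
  val[3] = {1,2}
  val[4] = {1,2}

{0,1,2}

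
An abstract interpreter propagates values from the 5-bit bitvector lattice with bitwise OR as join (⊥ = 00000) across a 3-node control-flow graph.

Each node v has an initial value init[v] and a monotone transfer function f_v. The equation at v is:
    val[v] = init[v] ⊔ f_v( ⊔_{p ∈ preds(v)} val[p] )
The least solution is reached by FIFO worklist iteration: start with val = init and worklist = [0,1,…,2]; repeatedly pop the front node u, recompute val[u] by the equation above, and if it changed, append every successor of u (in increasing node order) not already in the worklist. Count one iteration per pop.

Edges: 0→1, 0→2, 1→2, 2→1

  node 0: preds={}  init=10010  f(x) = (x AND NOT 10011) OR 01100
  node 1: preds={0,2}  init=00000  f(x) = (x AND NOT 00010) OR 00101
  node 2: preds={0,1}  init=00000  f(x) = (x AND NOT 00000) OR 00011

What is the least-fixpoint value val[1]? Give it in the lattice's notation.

Worklist (4 pops):
  #1 pop 0: in=00000 → 11110 (was 10010); enqueue []
  #2 pop 1: in=11110 → 11101 (was 00000); enqueue []
  #3 pop 2: in=11111 → 11111 (was 00000); enqueue [1]
  #4 pop 1: in=11111 → 11101 (no change)

Fixpoint:
  val[0] = 11110
  val[1] = 11101
  val[2] = 11111

11101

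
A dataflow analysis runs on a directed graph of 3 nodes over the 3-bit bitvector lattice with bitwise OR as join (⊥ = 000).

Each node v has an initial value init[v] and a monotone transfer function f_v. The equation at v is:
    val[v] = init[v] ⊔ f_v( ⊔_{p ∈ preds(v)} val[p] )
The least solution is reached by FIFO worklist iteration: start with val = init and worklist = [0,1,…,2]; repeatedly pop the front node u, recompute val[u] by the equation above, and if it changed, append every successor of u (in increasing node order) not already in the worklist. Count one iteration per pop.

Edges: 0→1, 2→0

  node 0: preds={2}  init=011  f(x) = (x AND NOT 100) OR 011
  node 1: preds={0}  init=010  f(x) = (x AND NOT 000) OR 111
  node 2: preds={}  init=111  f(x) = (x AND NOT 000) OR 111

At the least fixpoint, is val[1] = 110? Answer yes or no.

no

Iteration log — 3 steps:
  step 1. node 0  ⊔preds=111  new=011  stable
  step 2. node 1  ⊔preds=011  new=111  old=010  +wl: 
  step 3. node 2  ⊔preds=000  new=111  stable

Least fixpoint reached:
  node 0: 011
  node 1: 111
  node 2: 111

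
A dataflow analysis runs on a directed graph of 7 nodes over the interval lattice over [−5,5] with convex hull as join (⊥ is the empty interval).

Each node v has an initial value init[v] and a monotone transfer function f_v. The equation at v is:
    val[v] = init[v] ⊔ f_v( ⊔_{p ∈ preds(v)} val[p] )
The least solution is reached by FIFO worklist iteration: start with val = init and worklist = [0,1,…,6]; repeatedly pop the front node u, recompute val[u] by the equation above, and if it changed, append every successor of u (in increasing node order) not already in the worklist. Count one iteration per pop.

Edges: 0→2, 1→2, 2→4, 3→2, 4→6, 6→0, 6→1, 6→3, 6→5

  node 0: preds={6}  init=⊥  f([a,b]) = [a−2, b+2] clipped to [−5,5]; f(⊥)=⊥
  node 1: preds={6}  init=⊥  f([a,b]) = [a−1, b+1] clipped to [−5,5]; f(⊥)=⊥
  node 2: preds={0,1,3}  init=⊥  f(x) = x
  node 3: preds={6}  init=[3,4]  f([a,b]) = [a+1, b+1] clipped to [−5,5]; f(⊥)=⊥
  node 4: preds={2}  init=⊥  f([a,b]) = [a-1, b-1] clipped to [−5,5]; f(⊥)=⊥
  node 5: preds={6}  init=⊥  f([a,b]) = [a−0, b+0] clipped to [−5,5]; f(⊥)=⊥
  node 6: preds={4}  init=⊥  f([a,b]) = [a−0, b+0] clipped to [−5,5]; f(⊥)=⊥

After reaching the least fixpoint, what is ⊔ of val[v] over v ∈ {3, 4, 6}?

Worklist (33 pops):
  #1 pop 0: in=⊥ → ⊥ (no change)
  #2 pop 1: in=⊥ → ⊥ (no change)
  #3 pop 2: in=[3,4] → [3,4] (was ⊥); enqueue []
  #4 pop 3: in=⊥ → [3,4] (no change)
  #5 pop 4: in=[3,4] → [2,3] (was ⊥); enqueue []
  #6 pop 5: in=⊥ → ⊥ (no change)
  #7 pop 6: in=[2,3] → [2,3] (was ⊥); enqueue [0,1,3,5]
  #8 pop 0: in=[2,3] → [0,5] (was ⊥); enqueue [2]
  #9 pop 1: in=[2,3] → [1,4] (was ⊥); enqueue []
  #10 pop 3: in=[2,3] → [3,4] (no change)
  #11 pop 5: in=[2,3] → [2,3] (was ⊥); enqueue []
  #12 pop 2: in=[0,5] → [0,5] (was [3,4]); enqueue [4]
  #13 pop 4: in=[0,5] → [-1,4] (was [2,3]); enqueue [6]
  #14 pop 6: in=[-1,4] → [-1,4] (was [2,3]); enqueue [0,1,3,5]
  #15 pop 0: in=[-1,4] → [-3,5] (was [0,5]); enqueue [2]
  #16 pop 1: in=[-1,4] → [-2,5] (was [1,4]); enqueue []
  #17 pop 3: in=[-1,4] → [0,5] (was [3,4]); enqueue []
  #18 pop 5: in=[-1,4] → [-1,4] (was [2,3]); enqueue []
  #19 pop 2: in=[-3,5] → [-3,5] (was [0,5]); enqueue [4]
  #20 pop 4: in=[-3,5] → [-4,4] (was [-1,4]); enqueue [6]
  #21 pop 6: in=[-4,4] → [-4,4] (was [-1,4]); enqueue [0,1,3,5]
  #22 pop 0: in=[-4,4] → [-5,5] (was [-3,5]); enqueue [2]
  #23 pop 1: in=[-4,4] → [-5,5] (was [-2,5]); enqueue []
  #24 pop 3: in=[-4,4] → [-3,5] (was [0,5]); enqueue []
  #25 pop 5: in=[-4,4] → [-4,4] (was [-1,4]); enqueue []
  #26 pop 2: in=[-5,5] → [-5,5] (was [-3,5]); enqueue [4]
  #27 pop 4: in=[-5,5] → [-5,4] (was [-4,4]); enqueue [6]
  #28 pop 6: in=[-5,4] → [-5,4] (was [-4,4]); enqueue [0,1,3,5]
  #29 pop 0: in=[-5,4] → [-5,5] (no change)
  #30 pop 1: in=[-5,4] → [-5,5] (no change)
  #31 pop 3: in=[-5,4] → [-4,5] (was [-3,5]); enqueue [2]
  #32 pop 5: in=[-5,4] → [-5,4] (was [-4,4]); enqueue []
  #33 pop 2: in=[-5,5] → [-5,5] (no change)

Fixpoint:
  val[0] = [-5,5]
  val[1] = [-5,5]
  val[2] = [-5,5]
  val[3] = [-4,5]
  val[4] = [-5,4]
  val[5] = [-5,4]
  val[6] = [-5,4]

[-5,5]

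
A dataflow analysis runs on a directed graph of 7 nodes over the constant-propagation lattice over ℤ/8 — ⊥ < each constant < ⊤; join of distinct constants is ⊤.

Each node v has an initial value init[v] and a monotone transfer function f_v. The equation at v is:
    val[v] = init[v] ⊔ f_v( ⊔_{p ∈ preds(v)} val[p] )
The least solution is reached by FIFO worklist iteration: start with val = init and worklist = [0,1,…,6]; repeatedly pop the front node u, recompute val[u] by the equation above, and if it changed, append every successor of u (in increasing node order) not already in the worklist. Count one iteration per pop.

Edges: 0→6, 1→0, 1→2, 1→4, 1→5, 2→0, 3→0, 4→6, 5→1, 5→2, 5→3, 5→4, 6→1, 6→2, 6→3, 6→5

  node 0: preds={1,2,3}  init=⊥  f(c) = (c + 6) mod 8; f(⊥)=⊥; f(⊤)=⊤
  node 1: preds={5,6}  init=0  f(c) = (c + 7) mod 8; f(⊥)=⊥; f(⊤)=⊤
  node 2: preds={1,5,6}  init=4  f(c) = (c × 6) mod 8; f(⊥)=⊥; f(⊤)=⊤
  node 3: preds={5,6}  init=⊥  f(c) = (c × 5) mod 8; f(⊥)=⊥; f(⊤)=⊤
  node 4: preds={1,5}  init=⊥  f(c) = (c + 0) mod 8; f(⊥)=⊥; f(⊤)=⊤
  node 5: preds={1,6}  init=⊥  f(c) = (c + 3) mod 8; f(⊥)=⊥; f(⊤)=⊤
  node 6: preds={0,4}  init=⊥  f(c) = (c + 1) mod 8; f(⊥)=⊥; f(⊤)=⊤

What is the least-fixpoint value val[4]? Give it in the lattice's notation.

Trace (19 dequeues):
  [1] u=0 | in ⊤ | out ⊤ | prev ⊥ | push {}
  [2] u=1 | in ⊥ | out 0 | ==
  [3] u=2 | in 0 | out ⊤ | prev 4 | push {0}
  [4] u=3 | in ⊥ | out ⊥ | ==
  [5] u=4 | in 0 | out 0 | prev ⊥ | push {}
  [6] u=5 | in 0 | out 3 | prev ⊥ | push {1,2,3,4}
  [7] u=6 | in ⊤ | out ⊤ | prev ⊥ | push {5}
  [8] u=0 | in ⊤ | out ⊤ | ==
  [9] u=1 | in ⊤ | out ⊤ | prev 0 | push {0}
  [10] u=2 | in ⊤ | out ⊤ | ==
  [11] u=3 | in ⊤ | out ⊤ | prev ⊥ | push {}
  [12] u=4 | in ⊤ | out ⊤ | prev 0 | push {6}
  [13] u=5 | in ⊤ | out ⊤ | prev 3 | push {1,2,3,4}
  [14] u=0 | in ⊤ | out ⊤ | ==
  [15] u=6 | in ⊤ | out ⊤ | ==
  [16] u=1 | in ⊤ | out ⊤ | ==
  [17] u=2 | in ⊤ | out ⊤ | ==
  [18] u=3 | in ⊤ | out ⊤ | ==
  [19] u=4 | in ⊤ | out ⊤ | ==

Converged values:
  [0] ⊤
  [1] ⊤
  [2] ⊤
  [3] ⊤
  [4] ⊤
  [5] ⊤
  [6] ⊤

⊤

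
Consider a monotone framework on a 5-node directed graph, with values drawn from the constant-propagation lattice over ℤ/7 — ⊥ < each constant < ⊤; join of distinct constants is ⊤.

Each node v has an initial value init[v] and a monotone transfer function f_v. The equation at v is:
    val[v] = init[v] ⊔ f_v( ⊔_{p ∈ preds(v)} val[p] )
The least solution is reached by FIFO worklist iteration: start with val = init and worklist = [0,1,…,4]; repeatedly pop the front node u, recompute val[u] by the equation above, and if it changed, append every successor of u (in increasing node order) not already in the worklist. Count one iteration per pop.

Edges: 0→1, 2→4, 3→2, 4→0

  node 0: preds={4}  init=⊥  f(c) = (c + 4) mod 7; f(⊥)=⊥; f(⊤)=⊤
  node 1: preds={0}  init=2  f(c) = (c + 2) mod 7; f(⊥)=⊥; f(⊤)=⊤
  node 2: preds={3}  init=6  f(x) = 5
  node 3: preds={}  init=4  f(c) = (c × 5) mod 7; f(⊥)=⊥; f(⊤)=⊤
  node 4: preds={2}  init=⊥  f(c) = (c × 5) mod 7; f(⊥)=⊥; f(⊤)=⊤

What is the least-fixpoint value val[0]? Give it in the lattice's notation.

⊤

Iteration log — 7 steps:
  step 1. node 0  ⊔preds=⊥  new=⊥  stable
  step 2. node 1  ⊔preds=⊥  new=2  stable
  step 3. node 2  ⊔preds=4  new=⊤  old=6  +wl: 
  step 4. node 3  ⊔preds=⊥  new=4  stable
  step 5. node 4  ⊔preds=⊤  new=⊤  old=⊥  +wl: 0
  step 6. node 0  ⊔preds=⊤  new=⊤  old=⊥  +wl: 1
  step 7. node 1  ⊔preds=⊤  new=⊤  old=2  +wl: 

Least fixpoint reached:
  node 0: ⊤
  node 1: ⊤
  node 2: ⊤
  node 3: 4
  node 4: ⊤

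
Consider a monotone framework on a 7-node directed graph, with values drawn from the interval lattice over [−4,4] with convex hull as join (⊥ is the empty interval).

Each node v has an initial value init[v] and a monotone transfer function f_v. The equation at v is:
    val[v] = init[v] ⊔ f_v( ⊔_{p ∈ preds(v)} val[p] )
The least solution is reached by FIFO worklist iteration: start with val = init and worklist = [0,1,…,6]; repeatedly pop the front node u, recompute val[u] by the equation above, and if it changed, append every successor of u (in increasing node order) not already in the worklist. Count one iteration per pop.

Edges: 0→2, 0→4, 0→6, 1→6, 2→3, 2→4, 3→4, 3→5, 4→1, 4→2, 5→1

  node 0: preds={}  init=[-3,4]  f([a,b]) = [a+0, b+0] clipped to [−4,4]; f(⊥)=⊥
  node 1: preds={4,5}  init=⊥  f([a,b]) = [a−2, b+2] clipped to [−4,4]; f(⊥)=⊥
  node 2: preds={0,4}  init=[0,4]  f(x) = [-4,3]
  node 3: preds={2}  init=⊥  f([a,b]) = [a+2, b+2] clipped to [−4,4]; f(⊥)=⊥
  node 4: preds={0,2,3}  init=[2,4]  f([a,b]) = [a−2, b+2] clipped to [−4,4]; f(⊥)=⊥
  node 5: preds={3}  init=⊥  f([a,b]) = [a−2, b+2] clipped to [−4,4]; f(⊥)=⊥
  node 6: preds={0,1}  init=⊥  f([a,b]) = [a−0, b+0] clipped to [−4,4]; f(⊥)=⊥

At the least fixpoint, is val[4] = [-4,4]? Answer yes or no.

yes

Iteration log — 10 steps:
  step 1. node 0  ⊔preds=⊥  new=[-3,4]  stable
  step 2. node 1  ⊔preds=[2,4]  new=[0,4]  old=⊥  +wl: 
  step 3. node 2  ⊔preds=[-3,4]  new=[-4,4]  old=[0,4]  +wl: 
  step 4. node 3  ⊔preds=[-4,4]  new=[-2,4]  old=⊥  +wl: 
  step 5. node 4  ⊔preds=[-4,4]  new=[-4,4]  old=[2,4]  +wl: 1,2
  step 6. node 5  ⊔preds=[-2,4]  new=[-4,4]  old=⊥  +wl: 
  step 7. node 6  ⊔preds=[-3,4]  new=[-3,4]  old=⊥  +wl: 
  step 8. node 1  ⊔preds=[-4,4]  new=[-4,4]  old=[0,4]  +wl: 6
  step 9. node 2  ⊔preds=[-4,4]  new=[-4,4]  stable
  step 10. node 6  ⊔preds=[-4,4]  new=[-4,4]  old=[-3,4]  +wl: 

Least fixpoint reached:
  node 0: [-3,4]
  node 1: [-4,4]
  node 2: [-4,4]
  node 3: [-2,4]
  node 4: [-4,4]
  node 5: [-4,4]
  node 6: [-4,4]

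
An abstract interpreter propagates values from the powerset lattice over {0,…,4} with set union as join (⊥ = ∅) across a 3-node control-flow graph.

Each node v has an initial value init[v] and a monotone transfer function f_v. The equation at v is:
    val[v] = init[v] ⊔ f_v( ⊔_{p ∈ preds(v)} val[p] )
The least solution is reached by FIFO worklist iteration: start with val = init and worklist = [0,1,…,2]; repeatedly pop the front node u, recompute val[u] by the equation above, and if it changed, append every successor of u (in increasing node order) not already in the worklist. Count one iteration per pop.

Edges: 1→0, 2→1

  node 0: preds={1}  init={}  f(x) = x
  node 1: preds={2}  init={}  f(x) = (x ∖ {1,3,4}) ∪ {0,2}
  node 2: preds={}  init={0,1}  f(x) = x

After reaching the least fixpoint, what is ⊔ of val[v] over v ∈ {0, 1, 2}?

{0,1,2}

Worklist (4 pops):
  #1 pop 0: in={} → {} (no change)
  #2 pop 1: in={0,1} → {0,2} (was {}); enqueue [0]
  #3 pop 2: in={} → {0,1} (no change)
  #4 pop 0: in={0,2} → {0,2} (was {}); enqueue []

Fixpoint:
  val[0] = {0,2}
  val[1] = {0,2}
  val[2] = {0,1}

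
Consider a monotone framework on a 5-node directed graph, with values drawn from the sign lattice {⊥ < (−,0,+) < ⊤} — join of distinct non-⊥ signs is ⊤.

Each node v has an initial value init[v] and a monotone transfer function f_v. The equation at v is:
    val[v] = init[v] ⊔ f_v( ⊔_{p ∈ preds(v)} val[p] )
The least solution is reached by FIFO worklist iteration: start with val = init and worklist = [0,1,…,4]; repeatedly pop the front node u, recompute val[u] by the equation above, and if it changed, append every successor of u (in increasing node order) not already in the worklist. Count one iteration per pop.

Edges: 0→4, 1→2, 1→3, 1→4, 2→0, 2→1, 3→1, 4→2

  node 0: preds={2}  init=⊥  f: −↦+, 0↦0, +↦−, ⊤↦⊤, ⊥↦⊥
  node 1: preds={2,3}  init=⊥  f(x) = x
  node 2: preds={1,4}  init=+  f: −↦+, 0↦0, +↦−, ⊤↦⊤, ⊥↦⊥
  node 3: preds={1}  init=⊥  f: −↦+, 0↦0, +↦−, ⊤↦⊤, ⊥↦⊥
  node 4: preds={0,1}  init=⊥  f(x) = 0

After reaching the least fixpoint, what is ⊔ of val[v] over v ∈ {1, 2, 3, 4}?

Trace (11 dequeues):
  [1] u=0 | in + | out − | prev ⊥ | push {}
  [2] u=1 | in + | out + | prev ⊥ | push {}
  [3] u=2 | in + | out ⊤ | prev + | push {0,1}
  [4] u=3 | in + | out − | prev ⊥ | push {}
  [5] u=4 | in ⊤ | out 0 | prev ⊥ | push {2}
  [6] u=0 | in ⊤ | out ⊤ | prev − | push {4}
  [7] u=1 | in ⊤ | out ⊤ | prev + | push {3}
  [8] u=2 | in ⊤ | out ⊤ | ==
  [9] u=4 | in ⊤ | out 0 | ==
  [10] u=3 | in ⊤ | out ⊤ | prev − | push {1}
  [11] u=1 | in ⊤ | out ⊤ | ==

Converged values:
  [0] ⊤
  [1] ⊤
  [2] ⊤
  [3] ⊤
  [4] 0

⊤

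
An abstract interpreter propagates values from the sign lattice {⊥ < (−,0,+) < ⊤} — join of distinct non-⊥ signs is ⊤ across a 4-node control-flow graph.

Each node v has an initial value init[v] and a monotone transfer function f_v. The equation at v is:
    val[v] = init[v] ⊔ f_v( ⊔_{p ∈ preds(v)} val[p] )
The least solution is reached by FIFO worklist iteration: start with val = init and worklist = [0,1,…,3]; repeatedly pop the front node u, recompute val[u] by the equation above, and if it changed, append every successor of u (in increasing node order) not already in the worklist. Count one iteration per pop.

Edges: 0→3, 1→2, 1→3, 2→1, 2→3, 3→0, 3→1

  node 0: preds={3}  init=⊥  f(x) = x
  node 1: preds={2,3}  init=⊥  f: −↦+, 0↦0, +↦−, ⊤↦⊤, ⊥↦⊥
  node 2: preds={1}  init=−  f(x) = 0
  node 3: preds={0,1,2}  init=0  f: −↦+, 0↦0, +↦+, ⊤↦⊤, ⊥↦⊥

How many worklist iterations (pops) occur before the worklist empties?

7

Trace (7 dequeues):
  [1] u=0 | in 0 | out 0 | prev ⊥ | push {}
  [2] u=1 | in ⊤ | out ⊤ | prev ⊥ | push {}
  [3] u=2 | in ⊤ | out ⊤ | prev − | push {1}
  [4] u=3 | in ⊤ | out ⊤ | prev 0 | push {0}
  [5] u=1 | in ⊤ | out ⊤ | ==
  [6] u=0 | in ⊤ | out ⊤ | prev 0 | push {3}
  [7] u=3 | in ⊤ | out ⊤ | ==

Converged values:
  [0] ⊤
  [1] ⊤
  [2] ⊤
  [3] ⊤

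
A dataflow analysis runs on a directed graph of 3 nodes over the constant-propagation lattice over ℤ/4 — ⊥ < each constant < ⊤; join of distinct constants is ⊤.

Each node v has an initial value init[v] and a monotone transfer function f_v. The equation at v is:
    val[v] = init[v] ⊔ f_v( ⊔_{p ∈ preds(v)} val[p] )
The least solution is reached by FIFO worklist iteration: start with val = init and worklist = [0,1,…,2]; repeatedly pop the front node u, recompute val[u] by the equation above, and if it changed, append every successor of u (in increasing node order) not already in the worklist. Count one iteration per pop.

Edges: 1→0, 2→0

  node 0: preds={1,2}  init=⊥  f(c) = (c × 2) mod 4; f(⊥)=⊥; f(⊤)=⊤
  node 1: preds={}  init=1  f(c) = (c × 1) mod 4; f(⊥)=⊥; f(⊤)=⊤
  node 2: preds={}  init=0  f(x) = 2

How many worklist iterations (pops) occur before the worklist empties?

Worklist (4 pops):
  #1 pop 0: in=⊤ → ⊤ (was ⊥); enqueue []
  #2 pop 1: in=⊥ → 1 (no change)
  #3 pop 2: in=⊥ → ⊤ (was 0); enqueue [0]
  #4 pop 0: in=⊤ → ⊤ (no change)

Fixpoint:
  val[0] = ⊤
  val[1] = 1
  val[2] = ⊤

4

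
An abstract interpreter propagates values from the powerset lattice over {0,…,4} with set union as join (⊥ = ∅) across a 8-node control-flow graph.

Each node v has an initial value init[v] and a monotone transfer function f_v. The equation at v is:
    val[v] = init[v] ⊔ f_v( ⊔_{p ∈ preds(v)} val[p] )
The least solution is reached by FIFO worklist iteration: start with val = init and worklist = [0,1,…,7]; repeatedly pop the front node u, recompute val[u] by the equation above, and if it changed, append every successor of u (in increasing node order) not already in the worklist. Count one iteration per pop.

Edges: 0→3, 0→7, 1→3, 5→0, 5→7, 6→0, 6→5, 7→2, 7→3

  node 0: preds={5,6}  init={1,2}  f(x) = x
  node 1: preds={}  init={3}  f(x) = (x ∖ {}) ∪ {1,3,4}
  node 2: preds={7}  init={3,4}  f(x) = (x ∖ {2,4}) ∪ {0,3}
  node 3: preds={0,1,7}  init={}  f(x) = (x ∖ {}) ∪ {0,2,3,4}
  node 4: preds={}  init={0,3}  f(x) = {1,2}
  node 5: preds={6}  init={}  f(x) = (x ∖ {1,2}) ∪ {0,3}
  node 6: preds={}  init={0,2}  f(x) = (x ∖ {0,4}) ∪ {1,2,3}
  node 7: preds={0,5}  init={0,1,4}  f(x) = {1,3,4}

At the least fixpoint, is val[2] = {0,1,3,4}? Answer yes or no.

Iteration log — 13 steps:
  step 1. node 0  ⊔preds={0,2}  new={0,1,2}  old={1,2}  +wl: 
  step 2. node 1  ⊔preds={}  new={1,3,4}  old={3}  +wl: 
  step 3. node 2  ⊔preds={0,1,4}  new={0,1,3,4}  old={3,4}  +wl: 
  step 4. node 3  ⊔preds={0,1,2,3,4}  new={0,1,2,3,4}  old={}  +wl: 
  step 5. node 4  ⊔preds={}  new={0,1,2,3}  old={0,3}  +wl: 
  step 6. node 5  ⊔preds={0,2}  new={0,3}  old={}  +wl: 0
  step 7. node 6  ⊔preds={}  new={0,1,2,3}  old={0,2}  +wl: 5
  step 8. node 7  ⊔preds={0,1,2,3}  new={0,1,3,4}  old={0,1,4}  +wl: 2,3
  step 9. node 0  ⊔preds={0,1,2,3}  new={0,1,2,3}  old={0,1,2}  +wl: 7
  step 10. node 5  ⊔preds={0,1,2,3}  new={0,3}  stable
  step 11. node 2  ⊔preds={0,1,3,4}  new={0,1,3,4}  stable
  step 12. node 3  ⊔preds={0,1,2,3,4}  new={0,1,2,3,4}  stable
  step 13. node 7  ⊔preds={0,1,2,3}  new={0,1,3,4}  stable

Least fixpoint reached:
  node 0: {0,1,2,3}
  node 1: {1,3,4}
  node 2: {0,1,3,4}
  node 3: {0,1,2,3,4}
  node 4: {0,1,2,3}
  node 5: {0,3}
  node 6: {0,1,2,3}
  node 7: {0,1,3,4}

yes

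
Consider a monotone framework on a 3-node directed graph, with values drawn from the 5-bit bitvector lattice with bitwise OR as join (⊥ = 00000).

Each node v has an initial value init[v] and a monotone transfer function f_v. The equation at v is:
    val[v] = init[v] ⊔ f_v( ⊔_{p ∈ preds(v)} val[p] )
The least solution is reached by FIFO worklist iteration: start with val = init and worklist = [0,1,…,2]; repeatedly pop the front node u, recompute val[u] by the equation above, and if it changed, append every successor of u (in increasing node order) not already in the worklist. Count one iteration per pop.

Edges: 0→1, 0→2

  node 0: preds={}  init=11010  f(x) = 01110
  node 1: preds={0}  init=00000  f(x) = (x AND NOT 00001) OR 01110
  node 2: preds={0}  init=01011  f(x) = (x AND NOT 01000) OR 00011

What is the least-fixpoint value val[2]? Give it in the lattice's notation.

Iteration log — 3 steps:
  step 1. node 0  ⊔preds=00000  new=11110  old=11010  +wl: 
  step 2. node 1  ⊔preds=11110  new=11110  old=00000  +wl: 
  step 3. node 2  ⊔preds=11110  new=11111  old=01011  +wl: 

Least fixpoint reached:
  node 0: 11110
  node 1: 11110
  node 2: 11111

11111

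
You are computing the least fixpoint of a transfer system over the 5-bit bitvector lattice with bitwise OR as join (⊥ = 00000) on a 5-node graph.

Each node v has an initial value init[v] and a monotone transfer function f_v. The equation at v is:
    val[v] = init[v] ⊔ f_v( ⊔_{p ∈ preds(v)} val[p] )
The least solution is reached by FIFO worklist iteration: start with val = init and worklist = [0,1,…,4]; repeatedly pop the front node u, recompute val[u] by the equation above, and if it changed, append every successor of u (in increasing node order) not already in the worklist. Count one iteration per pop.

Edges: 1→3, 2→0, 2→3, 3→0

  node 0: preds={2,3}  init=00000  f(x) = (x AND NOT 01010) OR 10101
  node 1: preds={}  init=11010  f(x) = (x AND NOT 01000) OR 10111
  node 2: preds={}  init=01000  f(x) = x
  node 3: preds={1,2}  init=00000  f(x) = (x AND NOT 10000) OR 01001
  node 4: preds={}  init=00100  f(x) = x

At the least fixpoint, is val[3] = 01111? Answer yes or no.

Worklist (6 pops):
  #1 pop 0: in=01000 → 10101 (was 00000); enqueue []
  #2 pop 1: in=00000 → 11111 (was 11010); enqueue []
  #3 pop 2: in=00000 → 01000 (no change)
  #4 pop 3: in=11111 → 01111 (was 00000); enqueue [0]
  #5 pop 4: in=00000 → 00100 (no change)
  #6 pop 0: in=01111 → 10101 (no change)

Fixpoint:
  val[0] = 10101
  val[1] = 11111
  val[2] = 01000
  val[3] = 01111
  val[4] = 00100

yes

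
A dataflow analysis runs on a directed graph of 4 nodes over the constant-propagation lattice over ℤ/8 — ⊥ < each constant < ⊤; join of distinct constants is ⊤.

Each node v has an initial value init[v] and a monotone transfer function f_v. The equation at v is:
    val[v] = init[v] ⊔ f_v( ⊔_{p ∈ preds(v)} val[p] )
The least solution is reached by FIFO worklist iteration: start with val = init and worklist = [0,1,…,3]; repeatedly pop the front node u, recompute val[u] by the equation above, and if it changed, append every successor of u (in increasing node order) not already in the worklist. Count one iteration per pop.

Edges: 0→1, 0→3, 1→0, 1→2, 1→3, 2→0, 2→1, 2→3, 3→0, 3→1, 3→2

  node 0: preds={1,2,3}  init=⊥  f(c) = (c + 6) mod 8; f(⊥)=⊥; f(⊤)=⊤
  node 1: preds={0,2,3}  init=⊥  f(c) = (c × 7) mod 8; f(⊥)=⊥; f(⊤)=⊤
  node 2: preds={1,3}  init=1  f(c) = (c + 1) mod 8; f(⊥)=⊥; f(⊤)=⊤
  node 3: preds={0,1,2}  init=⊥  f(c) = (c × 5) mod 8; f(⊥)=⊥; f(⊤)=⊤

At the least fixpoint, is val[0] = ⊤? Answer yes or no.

Worklist (8 pops):
  #1 pop 0: in=1 → 7 (was ⊥); enqueue []
  #2 pop 1: in=⊤ → ⊤ (was ⊥); enqueue [0]
  #3 pop 2: in=⊤ → ⊤ (was 1); enqueue [1]
  #4 pop 3: in=⊤ → ⊤ (was ⊥); enqueue [2]
  #5 pop 0: in=⊤ → ⊤ (was 7); enqueue [3]
  #6 pop 1: in=⊤ → ⊤ (no change)
  #7 pop 2: in=⊤ → ⊤ (no change)
  #8 pop 3: in=⊤ → ⊤ (no change)

Fixpoint:
  val[0] = ⊤
  val[1] = ⊤
  val[2] = ⊤
  val[3] = ⊤

yes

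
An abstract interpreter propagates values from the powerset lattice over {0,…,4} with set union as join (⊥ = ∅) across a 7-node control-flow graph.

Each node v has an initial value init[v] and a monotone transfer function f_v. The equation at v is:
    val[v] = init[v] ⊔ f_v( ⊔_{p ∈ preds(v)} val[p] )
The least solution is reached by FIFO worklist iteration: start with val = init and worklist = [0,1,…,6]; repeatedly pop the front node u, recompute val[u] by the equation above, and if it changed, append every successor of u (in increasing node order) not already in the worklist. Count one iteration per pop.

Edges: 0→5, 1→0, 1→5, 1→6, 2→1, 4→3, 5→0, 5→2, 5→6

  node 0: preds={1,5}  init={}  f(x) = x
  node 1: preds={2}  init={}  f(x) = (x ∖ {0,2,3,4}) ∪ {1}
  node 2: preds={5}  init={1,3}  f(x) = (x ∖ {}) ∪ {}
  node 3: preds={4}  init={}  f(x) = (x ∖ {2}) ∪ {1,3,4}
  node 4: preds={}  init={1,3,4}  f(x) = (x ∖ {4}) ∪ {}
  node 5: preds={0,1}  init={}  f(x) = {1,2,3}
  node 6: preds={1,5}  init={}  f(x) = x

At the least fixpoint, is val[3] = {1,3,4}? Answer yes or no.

Trace (11 dequeues):
  [1] u=0 | in {} | out {} | ==
  [2] u=1 | in {1,3} | out {1} | prev {} | push {0}
  [3] u=2 | in {} | out {1,3} | ==
  [4] u=3 | in {1,3,4} | out {1,3,4} | prev {} | push {}
  [5] u=4 | in {} | out {1,3,4} | ==
  [6] u=5 | in {1} | out {1,2,3} | prev {} | push {2}
  [7] u=6 | in {1,2,3} | out {1,2,3} | prev {} | push {}
  [8] u=0 | in {1,2,3} | out {1,2,3} | prev {} | push {5}
  [9] u=2 | in {1,2,3} | out {1,2,3} | prev {1,3} | push {1}
  [10] u=5 | in {1,2,3} | out {1,2,3} | ==
  [11] u=1 | in {1,2,3} | out {1} | ==

Converged values:
  [0] {1,2,3}
  [1] {1}
  [2] {1,2,3}
  [3] {1,3,4}
  [4] {1,3,4}
  [5] {1,2,3}
  [6] {1,2,3}

yes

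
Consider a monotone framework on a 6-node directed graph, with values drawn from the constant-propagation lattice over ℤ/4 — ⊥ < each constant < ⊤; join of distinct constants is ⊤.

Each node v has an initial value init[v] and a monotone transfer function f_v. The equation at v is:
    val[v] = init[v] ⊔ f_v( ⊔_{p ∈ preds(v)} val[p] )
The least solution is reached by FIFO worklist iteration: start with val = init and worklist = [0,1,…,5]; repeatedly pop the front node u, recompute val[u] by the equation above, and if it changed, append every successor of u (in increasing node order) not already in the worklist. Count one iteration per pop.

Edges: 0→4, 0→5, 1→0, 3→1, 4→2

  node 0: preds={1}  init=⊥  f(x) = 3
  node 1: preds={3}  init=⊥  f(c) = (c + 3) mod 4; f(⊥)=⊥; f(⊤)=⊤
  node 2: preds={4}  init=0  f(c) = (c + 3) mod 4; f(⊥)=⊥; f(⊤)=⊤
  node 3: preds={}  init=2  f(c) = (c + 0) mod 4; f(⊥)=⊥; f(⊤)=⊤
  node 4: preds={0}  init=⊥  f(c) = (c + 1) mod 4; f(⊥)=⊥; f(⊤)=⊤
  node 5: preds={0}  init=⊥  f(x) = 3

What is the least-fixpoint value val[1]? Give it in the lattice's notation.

1

Trace (8 dequeues):
  [1] u=0 | in ⊥ | out 3 | prev ⊥ | push {}
  [2] u=1 | in 2 | out 1 | prev ⊥ | push {0}
  [3] u=2 | in ⊥ | out 0 | ==
  [4] u=3 | in ⊥ | out 2 | ==
  [5] u=4 | in 3 | out 0 | prev ⊥ | push {2}
  [6] u=5 | in 3 | out 3 | prev ⊥ | push {}
  [7] u=0 | in 1 | out 3 | ==
  [8] u=2 | in 0 | out ⊤ | prev 0 | push {}

Converged values:
  [0] 3
  [1] 1
  [2] ⊤
  [3] 2
  [4] 0
  [5] 3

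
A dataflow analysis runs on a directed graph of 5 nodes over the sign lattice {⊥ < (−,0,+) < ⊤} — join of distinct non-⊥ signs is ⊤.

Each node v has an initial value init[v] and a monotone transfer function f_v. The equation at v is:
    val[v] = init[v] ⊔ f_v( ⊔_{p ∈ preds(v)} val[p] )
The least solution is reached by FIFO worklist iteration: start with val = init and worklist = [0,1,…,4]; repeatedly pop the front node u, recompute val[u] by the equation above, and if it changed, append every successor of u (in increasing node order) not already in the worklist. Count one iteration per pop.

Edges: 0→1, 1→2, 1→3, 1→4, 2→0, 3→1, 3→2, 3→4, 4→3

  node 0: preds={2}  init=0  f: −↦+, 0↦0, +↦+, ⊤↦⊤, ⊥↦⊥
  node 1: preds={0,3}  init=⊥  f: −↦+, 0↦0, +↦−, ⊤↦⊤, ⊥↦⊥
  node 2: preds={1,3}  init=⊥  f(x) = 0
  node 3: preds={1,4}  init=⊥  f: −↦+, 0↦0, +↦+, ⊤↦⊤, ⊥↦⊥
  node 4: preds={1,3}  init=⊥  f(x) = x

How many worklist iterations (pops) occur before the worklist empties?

Worklist (9 pops):
  #1 pop 0: in=⊥ → 0 (no change)
  #2 pop 1: in=0 → 0 (was ⊥); enqueue []
  #3 pop 2: in=0 → 0 (was ⊥); enqueue [0]
  #4 pop 3: in=0 → 0 (was ⊥); enqueue [1,2]
  #5 pop 4: in=0 → 0 (was ⊥); enqueue [3]
  #6 pop 0: in=0 → 0 (no change)
  #7 pop 1: in=0 → 0 (no change)
  #8 pop 2: in=0 → 0 (no change)
  #9 pop 3: in=0 → 0 (no change)

Fixpoint:
  val[0] = 0
  val[1] = 0
  val[2] = 0
  val[3] = 0
  val[4] = 0

9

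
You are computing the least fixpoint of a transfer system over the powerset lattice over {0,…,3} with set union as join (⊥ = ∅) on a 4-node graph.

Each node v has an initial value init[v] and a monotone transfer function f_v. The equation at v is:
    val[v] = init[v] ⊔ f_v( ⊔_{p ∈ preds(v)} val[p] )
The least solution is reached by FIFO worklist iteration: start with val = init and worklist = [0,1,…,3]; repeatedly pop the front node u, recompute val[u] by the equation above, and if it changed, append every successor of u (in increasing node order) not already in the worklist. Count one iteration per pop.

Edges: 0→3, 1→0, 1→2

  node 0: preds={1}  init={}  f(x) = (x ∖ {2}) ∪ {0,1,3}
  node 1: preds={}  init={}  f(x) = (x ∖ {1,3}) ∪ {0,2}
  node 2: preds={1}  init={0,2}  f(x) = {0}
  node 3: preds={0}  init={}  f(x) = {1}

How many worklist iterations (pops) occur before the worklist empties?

5

Worklist (5 pops):
  #1 pop 0: in={} → {0,1,3} (was {}); enqueue []
  #2 pop 1: in={} → {0,2} (was {}); enqueue [0]
  #3 pop 2: in={0,2} → {0,2} (no change)
  #4 pop 3: in={0,1,3} → {1} (was {}); enqueue []
  #5 pop 0: in={0,2} → {0,1,3} (no change)

Fixpoint:
  val[0] = {0,1,3}
  val[1] = {0,2}
  val[2] = {0,2}
  val[3] = {1}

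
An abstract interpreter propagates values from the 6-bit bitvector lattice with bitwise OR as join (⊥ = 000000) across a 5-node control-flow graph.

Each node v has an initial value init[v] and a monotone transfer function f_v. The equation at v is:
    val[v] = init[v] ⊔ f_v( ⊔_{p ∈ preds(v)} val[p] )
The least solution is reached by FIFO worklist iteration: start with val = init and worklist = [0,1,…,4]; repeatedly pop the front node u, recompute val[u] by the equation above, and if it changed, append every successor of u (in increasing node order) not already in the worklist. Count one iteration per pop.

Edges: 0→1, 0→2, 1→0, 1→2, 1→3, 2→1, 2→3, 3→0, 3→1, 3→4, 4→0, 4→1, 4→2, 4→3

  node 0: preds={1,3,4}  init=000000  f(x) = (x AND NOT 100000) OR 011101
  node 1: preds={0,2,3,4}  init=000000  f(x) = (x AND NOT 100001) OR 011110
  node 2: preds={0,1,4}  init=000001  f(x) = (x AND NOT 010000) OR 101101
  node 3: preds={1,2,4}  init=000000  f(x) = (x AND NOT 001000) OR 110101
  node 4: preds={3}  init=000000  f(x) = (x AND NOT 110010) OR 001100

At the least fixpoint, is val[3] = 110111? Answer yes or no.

Worklist (9 pops):
  #1 pop 0: in=000000 → 011101 (was 000000); enqueue []
  #2 pop 1: in=011101 → 011110 (was 000000); enqueue [0]
  #3 pop 2: in=011111 → 101111 (was 000001); enqueue [1]
  #4 pop 3: in=111111 → 110111 (was 000000); enqueue []
  #5 pop 4: in=110111 → 001101 (was 000000); enqueue [2,3]
  #6 pop 0: in=111111 → 011111 (was 011101); enqueue []
  #7 pop 1: in=111111 → 011110 (no change)
  #8 pop 2: in=011111 → 101111 (no change)
  #9 pop 3: in=111111 → 110111 (no change)

Fixpoint:
  val[0] = 011111
  val[1] = 011110
  val[2] = 101111
  val[3] = 110111
  val[4] = 001101

yes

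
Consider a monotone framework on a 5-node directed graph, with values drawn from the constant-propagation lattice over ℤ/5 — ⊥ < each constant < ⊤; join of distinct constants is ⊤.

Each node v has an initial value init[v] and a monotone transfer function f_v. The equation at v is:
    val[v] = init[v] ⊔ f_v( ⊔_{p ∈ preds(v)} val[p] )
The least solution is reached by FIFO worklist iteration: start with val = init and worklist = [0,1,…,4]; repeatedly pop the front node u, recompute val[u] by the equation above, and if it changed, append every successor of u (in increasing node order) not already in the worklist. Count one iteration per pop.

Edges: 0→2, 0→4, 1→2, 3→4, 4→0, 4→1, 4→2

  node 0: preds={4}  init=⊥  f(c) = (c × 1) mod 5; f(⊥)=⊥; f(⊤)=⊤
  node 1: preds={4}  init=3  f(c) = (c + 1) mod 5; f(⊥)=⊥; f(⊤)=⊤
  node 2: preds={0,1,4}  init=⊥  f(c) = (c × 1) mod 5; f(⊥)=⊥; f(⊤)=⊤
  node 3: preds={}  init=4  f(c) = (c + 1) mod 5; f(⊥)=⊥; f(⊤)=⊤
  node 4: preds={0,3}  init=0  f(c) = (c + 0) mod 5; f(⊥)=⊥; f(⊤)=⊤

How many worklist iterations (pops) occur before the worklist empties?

Worklist (9 pops):
  #1 pop 0: in=0 → 0 (was ⊥); enqueue []
  #2 pop 1: in=0 → ⊤ (was 3); enqueue []
  #3 pop 2: in=⊤ → ⊤ (was ⊥); enqueue []
  #4 pop 3: in=⊥ → 4 (no change)
  #5 pop 4: in=⊤ → ⊤ (was 0); enqueue [0,1,2]
  #6 pop 0: in=⊤ → ⊤ (was 0); enqueue [4]
  #7 pop 1: in=⊤ → ⊤ (no change)
  #8 pop 2: in=⊤ → ⊤ (no change)
  #9 pop 4: in=⊤ → ⊤ (no change)

Fixpoint:
  val[0] = ⊤
  val[1] = ⊤
  val[2] = ⊤
  val[3] = 4
  val[4] = ⊤

9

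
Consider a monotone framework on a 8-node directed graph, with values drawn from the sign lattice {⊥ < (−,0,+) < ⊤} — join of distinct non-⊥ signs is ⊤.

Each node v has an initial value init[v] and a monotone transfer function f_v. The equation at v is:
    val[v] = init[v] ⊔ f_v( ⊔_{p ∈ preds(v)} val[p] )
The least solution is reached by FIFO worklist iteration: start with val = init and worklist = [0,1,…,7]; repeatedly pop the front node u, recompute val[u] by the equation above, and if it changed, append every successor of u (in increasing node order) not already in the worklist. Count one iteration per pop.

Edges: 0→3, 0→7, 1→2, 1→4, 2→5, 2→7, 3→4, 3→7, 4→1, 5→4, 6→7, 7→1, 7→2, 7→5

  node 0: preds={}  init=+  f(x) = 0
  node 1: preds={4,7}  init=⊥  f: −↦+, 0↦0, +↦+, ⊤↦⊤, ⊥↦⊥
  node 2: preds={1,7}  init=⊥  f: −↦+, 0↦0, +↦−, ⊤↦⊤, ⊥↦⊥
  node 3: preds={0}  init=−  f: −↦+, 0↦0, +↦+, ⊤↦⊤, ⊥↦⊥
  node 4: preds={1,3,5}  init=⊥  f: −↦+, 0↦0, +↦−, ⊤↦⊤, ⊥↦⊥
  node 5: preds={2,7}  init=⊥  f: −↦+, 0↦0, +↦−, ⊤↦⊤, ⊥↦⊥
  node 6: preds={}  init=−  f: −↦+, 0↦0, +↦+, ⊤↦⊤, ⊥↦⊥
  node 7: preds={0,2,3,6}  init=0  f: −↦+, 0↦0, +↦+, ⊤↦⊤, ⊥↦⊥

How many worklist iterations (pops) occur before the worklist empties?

Iteration log — 14 steps:
  step 1. node 0  ⊔preds=⊥  new=⊤  old=+  +wl: 
  step 2. node 1  ⊔preds=0  new=0  old=⊥  +wl: 
  step 3. node 2  ⊔preds=0  new=0  old=⊥  +wl: 
  step 4. node 3  ⊔preds=⊤  new=⊤  old=−  +wl: 
  step 5. node 4  ⊔preds=⊤  new=⊤  old=⊥  +wl: 1
  step 6. node 5  ⊔preds=0  new=0  old=⊥  +wl: 4
  step 7. node 6  ⊔preds=⊥  new=−  stable
  step 8. node 7  ⊔preds=⊤  new=⊤  old=0  +wl: 2,5
  step 9. node 1  ⊔preds=⊤  new=⊤  old=0  +wl: 
  step 10. node 4  ⊔preds=⊤  new=⊤  stable
  step 11. node 2  ⊔preds=⊤  new=⊤  old=0  +wl: 7
  step 12. node 5  ⊔preds=⊤  new=⊤  old=0  +wl: 4
  step 13. node 7  ⊔preds=⊤  new=⊤  stable
  step 14. node 4  ⊔preds=⊤  new=⊤  stable

Least fixpoint reached:
  node 0: ⊤
  node 1: ⊤
  node 2: ⊤
  node 3: ⊤
  node 4: ⊤
  node 5: ⊤
  node 6: −
  node 7: ⊤

14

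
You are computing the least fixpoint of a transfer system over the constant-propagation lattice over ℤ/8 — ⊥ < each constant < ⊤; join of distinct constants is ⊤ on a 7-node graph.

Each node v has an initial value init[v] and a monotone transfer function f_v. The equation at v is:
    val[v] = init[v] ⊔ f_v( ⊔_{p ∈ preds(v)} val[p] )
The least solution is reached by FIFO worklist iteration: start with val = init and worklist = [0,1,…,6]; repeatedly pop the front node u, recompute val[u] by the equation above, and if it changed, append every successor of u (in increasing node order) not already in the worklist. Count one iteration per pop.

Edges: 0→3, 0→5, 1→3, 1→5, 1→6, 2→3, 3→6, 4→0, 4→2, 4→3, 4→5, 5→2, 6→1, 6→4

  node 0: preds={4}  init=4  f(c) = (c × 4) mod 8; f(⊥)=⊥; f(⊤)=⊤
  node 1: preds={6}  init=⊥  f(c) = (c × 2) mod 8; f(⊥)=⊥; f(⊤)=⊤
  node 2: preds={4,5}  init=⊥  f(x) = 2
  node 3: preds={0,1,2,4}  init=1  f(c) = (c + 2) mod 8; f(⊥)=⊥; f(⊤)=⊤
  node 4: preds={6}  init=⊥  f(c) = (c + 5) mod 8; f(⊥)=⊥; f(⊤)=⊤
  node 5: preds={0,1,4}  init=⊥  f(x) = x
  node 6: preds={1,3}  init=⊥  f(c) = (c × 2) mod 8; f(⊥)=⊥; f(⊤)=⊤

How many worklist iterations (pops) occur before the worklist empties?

17

Iteration log — 17 steps:
  step 1. node 0  ⊔preds=⊥  new=4  stable
  step 2. node 1  ⊔preds=⊥  new=⊥  stable
  step 3. node 2  ⊔preds=⊥  new=2  old=⊥  +wl: 
  step 4. node 3  ⊔preds=⊤  new=⊤  old=1  +wl: 
  step 5. node 4  ⊔preds=⊥  new=⊥  stable
  step 6. node 5  ⊔preds=4  new=4  old=⊥  +wl: 2
  step 7. node 6  ⊔preds=⊤  new=⊤  old=⊥  +wl: 1,4
  step 8. node 2  ⊔preds=4  new=2  stable
  step 9. node 1  ⊔preds=⊤  new=⊤  old=⊥  +wl: 3,5,6
  step 10. node 4  ⊔preds=⊤  new=⊤  old=⊥  +wl: 0,2
  step 11. node 3  ⊔preds=⊤  new=⊤  stable
  step 12. node 5  ⊔preds=⊤  new=⊤  old=4  +wl: 
  step 13. node 6  ⊔preds=⊤  new=⊤  stable
  step 14. node 0  ⊔preds=⊤  new=⊤  old=4  +wl: 3,5
  step 15. node 2  ⊔preds=⊤  new=2  stable
  step 16. node 3  ⊔preds=⊤  new=⊤  stable
  step 17. node 5  ⊔preds=⊤  new=⊤  stable

Least fixpoint reached:
  node 0: ⊤
  node 1: ⊤
  node 2: 2
  node 3: ⊤
  node 4: ⊤
  node 5: ⊤
  node 6: ⊤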